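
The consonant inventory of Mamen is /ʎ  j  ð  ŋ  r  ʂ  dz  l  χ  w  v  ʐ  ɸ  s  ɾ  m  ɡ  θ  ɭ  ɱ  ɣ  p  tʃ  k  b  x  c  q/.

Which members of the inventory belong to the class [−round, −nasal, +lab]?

Among the inventory, the [−round] segments are /ʎ, j, ð, ŋ, r, ʂ, dz, l, χ, v, ʐ, ɸ, s, ɾ, m, ɡ, θ, ɭ, ɱ, ɣ, p, tʃ, k, b, x, c, q/.
Then [−nasal] gives /ʎ, j, ð, r, ʂ, dz, l, χ, v, ʐ, ɸ, s, ɾ, ɡ, θ, ɭ, ɣ, p, tʃ, k, b, x, c, q/.
Of those, [+labial] leaves /v, ɸ, p, b/.

v, ɸ, p, b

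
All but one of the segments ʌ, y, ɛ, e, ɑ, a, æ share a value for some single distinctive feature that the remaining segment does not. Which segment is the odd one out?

[round] (equivalently [high]) groups all but one: /e, ɛ, æ, a, ɑ, ʌ/ share [−round] while /y/ (high front rounded tense vowel) alone is [+round]. Removing any other segment would not leave a single-feature class that excludes it.

y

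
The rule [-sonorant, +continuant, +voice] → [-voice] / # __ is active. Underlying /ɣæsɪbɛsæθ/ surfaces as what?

/ɣ/ satisfies [-sonorant, +continuant, +voice] and sits in # __. The [-voice] counterpart of the voiced velar fricative is /x/. Other segments in /ɣæsɪbɛsæθ/ either fail the structural description or are not in the environment, so the surface form is [xæsɪbɛsæθ].

[xæsɪbɛsæθ]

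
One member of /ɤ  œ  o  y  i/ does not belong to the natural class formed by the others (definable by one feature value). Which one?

œ

The remaining segments after removing /œ/ share [+tense]; /œ/ (mid front rounded lax vowel) is [−tense]. For every other candidate removal, the leftover set fails to share any single feature value that the removed segment lacks.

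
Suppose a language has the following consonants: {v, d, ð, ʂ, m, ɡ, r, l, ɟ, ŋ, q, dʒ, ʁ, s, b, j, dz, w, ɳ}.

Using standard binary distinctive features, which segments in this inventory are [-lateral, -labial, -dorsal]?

d, ð, ʂ, r, dʒ, s, dz, ɳ

First, the [-lateral] segments are /v, d, ð, ʂ, m, ɡ, r, ɟ, ŋ, q, dʒ, ʁ, s, b, j, dz, w, ɳ/.
Within that set, [-labial] gives /d, ð, ʂ, ɡ, r, ɟ, ŋ, q, dʒ, ʁ, s, j, dz, ɳ/.
Intersecting with [-dorsal] leaves /d, ð, ʂ, r, dʒ, s, dz, ɳ/.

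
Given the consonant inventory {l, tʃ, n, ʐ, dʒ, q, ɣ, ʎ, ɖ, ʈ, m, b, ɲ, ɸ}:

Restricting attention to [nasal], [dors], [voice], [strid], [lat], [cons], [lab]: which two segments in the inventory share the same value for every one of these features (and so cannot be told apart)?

/dʒ/ (voiced postalveolar affricate) and /ʐ/ (voiced retroflex fricative) are both [−nasal], [−dorsal], [+voice], [+strident], [−lateral], [+consonantal], [−labial], so none of the listed features separates them. (They do differ in [continuant] and [distributed], which are not among the given features.) Every other pair in the inventory differs on at least one listed feature.

dʒ, ʐ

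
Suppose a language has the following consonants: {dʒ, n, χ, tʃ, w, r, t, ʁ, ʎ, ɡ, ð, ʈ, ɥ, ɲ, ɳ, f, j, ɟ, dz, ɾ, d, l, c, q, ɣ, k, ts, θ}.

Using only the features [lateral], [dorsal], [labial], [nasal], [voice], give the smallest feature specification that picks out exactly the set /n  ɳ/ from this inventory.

The class [+nasal], [−dorsal] has exactly /n, ɳ/ as its extension in this inventory. No smaller conjunction from the listed features achieves this: [−dorsal] alone would also admit /dʒ, tʃ, r, t, …/; [+nasal] alone would also admit /ɲ/; and checking the remaining single features turns up none with this extension.

[+nasal, −dorsal]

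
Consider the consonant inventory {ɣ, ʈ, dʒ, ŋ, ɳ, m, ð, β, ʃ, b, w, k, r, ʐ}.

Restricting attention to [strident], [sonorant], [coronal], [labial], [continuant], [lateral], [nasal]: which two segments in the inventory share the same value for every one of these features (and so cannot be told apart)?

ʃ, ʐ

/ʃ/ (voiceless postalveolar fricative) and /ʐ/ (voiced retroflex fricative) are both [+strident], [-sonorant], [+coronal], [-labial], [+continuant], [-lateral], [-nasal], so none of the listed features separates them. (They do differ in [voice] and [distributed], which are not among the given features.) Every other pair in the inventory differs on at least one listed feature.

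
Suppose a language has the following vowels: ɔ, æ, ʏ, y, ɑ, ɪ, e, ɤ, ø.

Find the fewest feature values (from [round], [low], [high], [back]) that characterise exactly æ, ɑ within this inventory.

[+low]

/æ, ɑ/ are exactly the [+low] segments in the inventory, so a single feature suffices.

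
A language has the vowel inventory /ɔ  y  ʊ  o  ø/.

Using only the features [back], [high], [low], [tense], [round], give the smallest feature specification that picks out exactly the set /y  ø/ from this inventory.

[−back]

Every target segment is [−back] and no other inventory member is, so one feature is enough.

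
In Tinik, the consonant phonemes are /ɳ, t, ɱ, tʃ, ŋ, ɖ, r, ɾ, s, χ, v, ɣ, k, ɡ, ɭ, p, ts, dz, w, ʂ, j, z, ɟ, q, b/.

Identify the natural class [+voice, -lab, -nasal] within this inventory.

Eliminate segments failing any feature: /ɳ, ŋ/ are [+nasal]; /t, tʃ, s, χ, k, p, ts, ʂ, q/ are [-voice]; /ɱ, v, w, b/ are [+labial]. The remaining /ɖ, r, ɾ, ɣ, ɡ, ɭ, dz, j, z, ɟ/ satisfy [+voice], [-labial], [-nasal].

ɖ, r, ɾ, ɣ, ɡ, ɭ, dz, j, z, ɟ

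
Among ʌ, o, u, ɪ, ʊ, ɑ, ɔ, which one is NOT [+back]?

Every segment except /ɪ/ is [+back]. /ɪ/ (high front unrounded lax vowel) is [-back], so it is the exception.

ɪ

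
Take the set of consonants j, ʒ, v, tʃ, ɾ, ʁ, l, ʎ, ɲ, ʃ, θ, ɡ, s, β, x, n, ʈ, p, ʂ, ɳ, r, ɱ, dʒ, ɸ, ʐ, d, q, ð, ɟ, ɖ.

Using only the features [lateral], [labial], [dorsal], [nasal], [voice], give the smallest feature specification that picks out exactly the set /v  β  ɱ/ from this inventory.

The class [+voice], [+labial] has exactly /v, β, ɱ/ as its extension in this inventory. No smaller conjunction from the listed features achieves this: [+labial] alone would also admit /p, ɸ/; [+voice] alone would also admit /j, ʒ, ɾ, ʁ, …/; and checking the remaining single features turns up none with this extension.

[+voice, +labial]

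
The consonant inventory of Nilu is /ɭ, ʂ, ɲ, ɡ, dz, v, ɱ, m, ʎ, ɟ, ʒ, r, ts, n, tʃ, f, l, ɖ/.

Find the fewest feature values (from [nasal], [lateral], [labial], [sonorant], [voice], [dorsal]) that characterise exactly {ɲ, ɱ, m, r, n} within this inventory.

Every target segment is [+sonorant], [−lateral]; each remaining inventory member fails at least one of these. Each conjunct is needed — [−lateral] alone would also admit /ʂ, ɡ, dz, v, …/; [+sonorant] alone would also admit /ɭ, ʎ, l/ — and no other single listed feature has exactly this extension, so two is the minimum.

[+sonorant, −lateral]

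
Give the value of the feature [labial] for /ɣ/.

[−labial]

/ɣ/ is the voiced velar fricative, hence [−labial].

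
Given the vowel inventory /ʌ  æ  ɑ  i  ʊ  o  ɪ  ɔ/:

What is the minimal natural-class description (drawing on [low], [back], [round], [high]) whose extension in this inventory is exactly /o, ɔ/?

[-high, +round]

Every target segment is [-high], [+round]; each remaining inventory member fails at least one of these. Each conjunct is needed — [+round] alone would also admit /ʊ/; [-high] alone would also admit /ʌ, æ, ɑ/ — and no other single listed feature has exactly this extension, so two is the minimum.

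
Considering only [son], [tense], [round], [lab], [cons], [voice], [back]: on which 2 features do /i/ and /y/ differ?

/i/ is the high front unrounded tense vowel and /y/ is the high front rounded tense vowel. Both are [+sonorant], [+tense], [−consonantal], [+voice], [−back]. /i/ is [−labial] while /y/ is [+labial]; /i/ is [−round] while /y/ is [+round], so the distinguishing features are [labial], [round].

[labial], [round]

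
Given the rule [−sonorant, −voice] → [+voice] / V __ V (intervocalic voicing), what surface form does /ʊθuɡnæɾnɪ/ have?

[ʊðuɡnæɾnɪ]

Only /θ/ occurs between two vowels (/ʊ/ __ /u/) and matches the structural description. It is a voiceless dental fricative, so [−sonorant, −voice] holds; changing it to [+voice] with all other features held fixed yields /ð/ (voiced dental fricative). No other segment meets both the structural description and the environment, so the output is [ʊðuɡnæɾnɪ].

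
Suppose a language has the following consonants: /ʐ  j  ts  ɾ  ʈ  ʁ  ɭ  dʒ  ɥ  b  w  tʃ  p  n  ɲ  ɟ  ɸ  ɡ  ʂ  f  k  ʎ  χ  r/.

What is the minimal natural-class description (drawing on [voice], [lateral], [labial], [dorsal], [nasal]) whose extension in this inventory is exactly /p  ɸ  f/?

/p, ɸ, f/ are all [-voice], [+labial], and no other segment in the inventory matches both values. Dropping any one of them over-generates: [+labial] alone would also admit /ɥ, b, w/; [-voice] alone would also admit /ts, ʈ, tʃ, ʂ, …/. No other single listed feature picks out exactly this set either, so fewer than two features will not do.

[-voice, +labial]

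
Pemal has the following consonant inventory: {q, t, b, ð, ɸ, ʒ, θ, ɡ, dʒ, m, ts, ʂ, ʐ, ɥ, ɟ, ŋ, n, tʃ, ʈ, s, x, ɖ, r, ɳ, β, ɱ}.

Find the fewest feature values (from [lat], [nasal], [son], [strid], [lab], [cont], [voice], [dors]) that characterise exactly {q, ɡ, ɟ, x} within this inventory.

[-son, +dors]

The class [-sonorant], [+dorsal] has exactly /q, ɡ, ɟ, x/ as its extension in this inventory. No smaller conjunction from the listed features achieves this: [+dorsal] alone would also admit /ɥ, ŋ/; [-sonorant] alone would also admit /t, b, ð, ɸ, …/; and checking the remaining single features turns up none with this extension.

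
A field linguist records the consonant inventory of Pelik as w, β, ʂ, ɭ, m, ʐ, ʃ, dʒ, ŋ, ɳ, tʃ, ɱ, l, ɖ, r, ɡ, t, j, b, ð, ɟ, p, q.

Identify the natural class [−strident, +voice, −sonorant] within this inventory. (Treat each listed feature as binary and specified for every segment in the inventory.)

Checking each segment against [−strident], [+voice], [−sonorant]: /β/ (voiced bilabial fricative), /ɖ/ (voiced retroflex stop), /ɡ/ (voiced velar stop), /b/ (voiced bilabial stop), /ð/ (voiced dental fricative), /ɟ/ (voiced palatal stop) satisfy every feature; every other segment in the inventory fails at least one.

β, ɖ, ɡ, b, ð, ɟ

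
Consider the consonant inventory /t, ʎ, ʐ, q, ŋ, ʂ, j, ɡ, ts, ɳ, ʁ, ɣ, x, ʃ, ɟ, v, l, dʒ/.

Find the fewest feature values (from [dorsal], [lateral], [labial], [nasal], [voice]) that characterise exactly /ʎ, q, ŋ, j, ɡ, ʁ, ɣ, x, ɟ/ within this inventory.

[+dorsal]

Every target segment is [+dorsal] and no other inventory member is, so one feature is enough.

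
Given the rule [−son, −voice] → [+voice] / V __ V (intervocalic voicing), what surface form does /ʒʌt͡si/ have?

Only /t͡s/ occurs between two vowels (/ʌ/ __ /i/) and matches the structural description. It is a voiceless alveolar affricate, so [−son, −voice] holds; changing it to [+voice] with all other features held fixed yields /d͡z/ (voiced alveolar affricate). No other segment meets both the structural description and the environment, so the output is [ʒʌd͡zi].

[ʒʌd͡zi]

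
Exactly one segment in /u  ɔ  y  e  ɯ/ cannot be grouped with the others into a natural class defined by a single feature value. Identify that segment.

ɔ

[tense] groups all but one: /ɯ, y, u, e/ share [+tense] while /ɔ/ (mid back rounded lax vowel) alone is [−tense]. Removing any other segment would not leave a single-feature class that excludes it.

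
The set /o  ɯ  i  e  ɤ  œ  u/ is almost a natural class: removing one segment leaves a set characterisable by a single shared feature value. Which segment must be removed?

œ

/i, u, o, e, ɯ, ɤ/ are all [+tense], but /œ/ (mid front rounded lax vowel) is [-tense]. No other single segment can be removed to leave a set sharing one feature value that the removed segment lacks, so /œ/ is the odd one out.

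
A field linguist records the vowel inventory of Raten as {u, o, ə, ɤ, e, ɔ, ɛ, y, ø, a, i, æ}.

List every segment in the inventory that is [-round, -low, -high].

ə, ɤ, e, ɛ

First, the [-round] segments are /ə, ɤ, e, ɛ, a, i, æ/.
Intersecting with [-low] gives /ə, ɤ, e, ɛ, i/.
Within that set, [-high] leaves /ə, ɤ, e, ɛ/.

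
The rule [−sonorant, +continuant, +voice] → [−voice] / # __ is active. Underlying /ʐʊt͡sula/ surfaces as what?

[ʂʊt͡sula]

Only the initial segment /ʐ/ is both word-initial and matches the structural description. It is a voiced retroflex fricative, so [−sonorant, +continuant, +voice] holds; changing it to [−voice] with all other features held fixed yields /ʂ/ (voiceless retroflex fricative). No other segment meets both the structural description and the environment, so the output is [ʂʊt͡sula].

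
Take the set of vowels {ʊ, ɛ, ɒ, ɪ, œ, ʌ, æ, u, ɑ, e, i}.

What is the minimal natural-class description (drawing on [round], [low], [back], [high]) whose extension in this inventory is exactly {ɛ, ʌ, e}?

/ɛ, ʌ, e/ are all [-high], [-low], [-round], and no other segment in the inventory matches all three values. Dropping any one of them over-generates: [-low, -round] alone would also admit /ɪ, i/; [-high, -round] alone would also admit /æ, ɑ/; [-high, -low] alone would also admit /œ/. No other combination of two listed features picks out exactly this set either, so fewer than three features will not do.

[-high, -low, -round]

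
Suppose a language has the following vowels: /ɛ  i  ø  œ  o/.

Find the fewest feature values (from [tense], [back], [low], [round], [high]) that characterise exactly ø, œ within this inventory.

[−back, +round]

Every target segment is [−back], [+round]; each remaining inventory member fails at least one of these. Each conjunct is needed — [+round] alone would also admit /o/; [−back] alone would also admit /ɛ, i/ — and no other single listed feature has exactly this extension, so two is the minimum.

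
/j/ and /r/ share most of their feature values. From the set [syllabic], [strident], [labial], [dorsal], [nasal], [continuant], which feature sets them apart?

The two segments share [−syllabic], [−strident], [−labial], [−nasal], [+continuant]. The only feature from the list on which they differ: /j/ is [+dorsal] while /r/ is [−dorsal].

[dorsal]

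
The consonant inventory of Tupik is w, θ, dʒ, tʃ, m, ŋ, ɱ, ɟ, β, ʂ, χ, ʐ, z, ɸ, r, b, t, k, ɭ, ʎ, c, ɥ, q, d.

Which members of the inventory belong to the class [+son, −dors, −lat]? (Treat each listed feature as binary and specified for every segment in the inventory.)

m, ɱ, r

Checking each segment against [+sonorant], [−dorsal], [−lateral]: /m/ (bilabial nasal), /ɱ/ (labiodental nasal), /r/ (alveolar trill) satisfy every feature; every other segment in the inventory fails at least one.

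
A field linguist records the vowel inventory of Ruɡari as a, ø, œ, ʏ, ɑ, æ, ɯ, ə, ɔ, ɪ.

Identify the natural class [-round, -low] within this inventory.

ɯ, ə, ɪ

The [-round] segments are /a, ɑ, æ, ɯ, ə, ɪ/.
Intersecting with [-low] leaves /ɯ, ə, ɪ/.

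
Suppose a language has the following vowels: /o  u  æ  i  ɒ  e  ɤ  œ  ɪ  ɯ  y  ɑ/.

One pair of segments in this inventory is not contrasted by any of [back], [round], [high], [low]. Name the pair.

/ɪ/ (high front unrounded lax vowel) and /i/ (high front unrounded tense vowel) are both [-back], [-round], [+high], [-low], so none of the listed features separates them. (They do differ in [tense], which is not among the given features.) Every other pair in the inventory differs on at least one listed feature.

ɪ, i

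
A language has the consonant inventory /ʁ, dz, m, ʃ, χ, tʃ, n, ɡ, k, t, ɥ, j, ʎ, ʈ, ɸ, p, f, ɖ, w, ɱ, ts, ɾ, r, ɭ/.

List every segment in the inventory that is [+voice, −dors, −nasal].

Eliminate segments failing any feature: /ʁ, ɡ, ɥ, j, ʎ, w/ are [+dorsal]; /m, n, ɱ/ are [+nasal]; /ʃ, χ, tʃ, k, t, ʈ, ɸ, p, f, ts/ are [−voice]. The remaining /dz, ɖ, ɾ, r, ɭ/ satisfy [+voice], [−dorsal], [−nasal].

dz, ɖ, ɾ, r, ɭ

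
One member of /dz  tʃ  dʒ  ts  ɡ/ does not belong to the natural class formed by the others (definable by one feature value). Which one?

/dz, ts, dʒ, tʃ/ are all [+delayed release], but /ɡ/ (voiced velar stop) is [−delayed release]. No other single segment can be removed to leave a set sharing one feature value that the removed segment lacks, so /ɡ/ is the odd one out.

ɡ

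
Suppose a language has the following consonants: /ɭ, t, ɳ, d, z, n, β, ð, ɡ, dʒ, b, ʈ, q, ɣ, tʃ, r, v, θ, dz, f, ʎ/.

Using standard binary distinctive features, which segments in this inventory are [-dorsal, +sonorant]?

ɭ, ɳ, n, r

Eliminate segments failing any feature: /t, d, z, β, ð, dʒ, b, ʈ, tʃ, v, θ, dz, f/ are [-sonorant]; /ɡ, q, ɣ, ʎ/ are [+dorsal]. The remaining /ɭ, ɳ, n, r/ satisfy [-dorsal], [+sonorant].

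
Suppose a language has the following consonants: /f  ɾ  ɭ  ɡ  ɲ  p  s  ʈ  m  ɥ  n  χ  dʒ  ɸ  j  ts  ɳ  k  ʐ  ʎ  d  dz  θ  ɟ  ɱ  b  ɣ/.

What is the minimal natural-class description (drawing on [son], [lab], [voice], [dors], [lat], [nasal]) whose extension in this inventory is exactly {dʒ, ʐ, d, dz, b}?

[−son, +voice, −dors]

Every target segment is [−sonorant], [+voice], [−dorsal]; each remaining inventory member fails at least one of these. Each conjunct is needed — [+voice, −dorsal] alone would also admit /ɾ, ɭ, m, n, …/; [−sonorant, −dorsal] alone would also admit /f, p, s, ʈ, …/; [−sonorant, +voice] alone would also admit /ɡ, ɟ, ɣ/ — and no other combination of two listed features has exactly this extension, so three is the minimum.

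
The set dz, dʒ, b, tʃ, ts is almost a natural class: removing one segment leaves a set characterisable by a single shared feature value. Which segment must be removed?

/ts, tʃ, dz, dʒ/ are all [+delayed release], but /b/ (voiced bilabial stop) is [-delayed release]. No other single segment can be removed to leave a set sharing one feature value that the removed segment lacks, so /b/ is the odd one out.

b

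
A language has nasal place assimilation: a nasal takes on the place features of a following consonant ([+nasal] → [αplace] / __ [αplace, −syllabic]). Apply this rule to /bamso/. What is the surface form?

[banso]

In /bamso/, the nasal /m/ precedes /s/, which is [+coronal]. The nasal assimilates in place, becoming the [+coronal] nasal /n/. The surface form is [banso].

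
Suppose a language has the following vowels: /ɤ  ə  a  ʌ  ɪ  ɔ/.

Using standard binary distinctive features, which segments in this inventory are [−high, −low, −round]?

ɤ, ə, ʌ

Among the inventory, the [−high] segments are /ɤ, ə, a, ʌ, ɔ/.
Within that set, [−low] gives /ɤ, ə, ʌ, ɔ/.
Of those, [−round] leaves /ɤ, ə, ʌ/.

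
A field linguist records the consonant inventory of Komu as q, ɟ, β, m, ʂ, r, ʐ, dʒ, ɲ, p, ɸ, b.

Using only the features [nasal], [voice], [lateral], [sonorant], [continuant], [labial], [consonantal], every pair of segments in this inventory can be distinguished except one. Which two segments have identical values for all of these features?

dʒ, ɟ

/dʒ/ (voiced postalveolar affricate) and /ɟ/ (voiced palatal stop) are both [−nasal], [+voice], [−lateral], [−sonorant], [−continuant], [−labial], [+consonantal], so none of the listed features separates them. (They do differ in [strident], [delayed release] and [dorsal], which are not among the given features.) Every other pair in the inventory differs on at least one listed feature.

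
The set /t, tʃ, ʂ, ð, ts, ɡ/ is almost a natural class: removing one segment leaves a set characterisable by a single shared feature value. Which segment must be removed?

/ts, ð, t, ʂ, tʃ/ are all [+coronal], but /ɡ/ (voiced velar stop) is [-coronal]. No other single segment can be removed to leave a set sharing one feature value that the removed segment lacks, so /ɡ/ is the odd one out.

ɡ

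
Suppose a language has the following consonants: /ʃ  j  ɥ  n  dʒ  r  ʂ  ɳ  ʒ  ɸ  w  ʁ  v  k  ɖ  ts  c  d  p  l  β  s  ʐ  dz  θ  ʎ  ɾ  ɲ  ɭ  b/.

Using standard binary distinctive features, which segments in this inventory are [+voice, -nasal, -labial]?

Among the inventory, the [+voice] segments are /j, ɥ, n, dʒ, r, ɳ, ʒ, w, ʁ, v, ɖ, d, l, β, ʐ, dz, ʎ, ɾ, ɲ, ɭ, b/.
Intersecting with [-nasal] gives /j, ɥ, dʒ, r, ʒ, w, ʁ, v, ɖ, d, l, β, ʐ, dz, ʎ, ɾ, ɭ, b/.
Among these, [-labial] leaves /j, dʒ, r, ʒ, ʁ, ɖ, d, l, ʐ, dz, ʎ, ɾ, ɭ/.

j, dʒ, r, ʒ, ʁ, ɖ, d, l, ʐ, dz, ʎ, ɾ, ɭ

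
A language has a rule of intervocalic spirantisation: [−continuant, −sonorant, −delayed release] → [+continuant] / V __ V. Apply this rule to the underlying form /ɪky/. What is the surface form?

Only /k/ occurs between two vowels (/ɪ/ __ /y/) and matches the structural description. It is a voiceless velar stop, so [−continuant, −sonorant, −delayed release] holds; changing it to [+continuant] with all other features held fixed yields /x/ (voiceless velar fricative). No other segment meets both the structural description and the environment, so the output is [ɪxy].

[ɪxy]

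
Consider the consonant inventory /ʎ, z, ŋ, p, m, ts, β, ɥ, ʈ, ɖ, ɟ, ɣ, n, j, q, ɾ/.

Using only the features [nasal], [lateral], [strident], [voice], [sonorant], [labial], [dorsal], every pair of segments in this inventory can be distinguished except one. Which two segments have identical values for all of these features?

Both /ɣ/ and /ɟ/ are [−nasal], [−lateral], [−strident], [+voice], [−sonorant], [−labial], [+dorsal]. Since the list omits [continuant] and [back] — which do distinguish the voiced velar fricative from the voiced palatal stop — this pair collapses; all other pairs remain distinct.

ɣ, ɟ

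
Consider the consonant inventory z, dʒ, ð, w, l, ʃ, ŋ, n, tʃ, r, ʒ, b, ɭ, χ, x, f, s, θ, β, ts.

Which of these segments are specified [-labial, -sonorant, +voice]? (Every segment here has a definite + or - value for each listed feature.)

Checking each segment against [-labial], [-sonorant], [+voice]: /z/ (voiced alveolar fricative), /dʒ/ (voiced postalveolar affricate), /ð/ (voiced dental fricative), /ʒ/ (voiced postalveolar fricative) satisfy every feature; every other segment in the inventory fails at least one.

z, dʒ, ð, ʒ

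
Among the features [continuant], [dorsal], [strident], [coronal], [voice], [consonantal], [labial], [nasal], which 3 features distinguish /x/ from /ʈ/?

[continuant], [coronal], [dorsal]

/x/ is the voiceless velar fricative and /ʈ/ is the voiceless retroflex stop. Both are [-strident], [-voice], [+consonantal], [-labial], [-nasal]. /x/ is [+continuant] while /ʈ/ is [-continuant]; /x/ is [-coronal] while /ʈ/ is [+coronal]; /x/ is [+dorsal] while /ʈ/ is [-dorsal], so the distinguishing features are [continuant], [coronal], [dorsal].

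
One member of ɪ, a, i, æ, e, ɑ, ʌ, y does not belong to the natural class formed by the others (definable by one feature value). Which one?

y

/æ, i, ɪ, e, a, ʌ, ɑ/ are all [-round], but /y/ (high front rounded tense vowel) is [+round]. No other single segment can be removed to leave a set sharing one feature value that the removed segment lacks, so /y/ is the odd one out.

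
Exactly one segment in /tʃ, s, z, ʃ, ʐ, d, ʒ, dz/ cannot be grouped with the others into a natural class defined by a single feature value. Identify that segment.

[strident] groups all but one: /ʒ, ʐ, z, s, dz, ʃ, tʃ/ share [+strident] while /d/ (voiced alveolar stop) alone is [-strident]. Removing any other segment would not leave a single-feature class that excludes it.

d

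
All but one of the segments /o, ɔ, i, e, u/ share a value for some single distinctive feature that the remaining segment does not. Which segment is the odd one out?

The remaining segments after removing /ɔ/ share [+tense]; /ɔ/ (mid back rounded lax vowel) is [−tense]. For every other candidate removal, the leftover set fails to share any single feature value that the removed segment lacks.

ɔ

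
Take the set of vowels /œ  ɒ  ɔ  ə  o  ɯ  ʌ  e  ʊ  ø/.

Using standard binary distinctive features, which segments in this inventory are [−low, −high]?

œ, ɔ, ə, o, ʌ, e, ø

Among the inventory, the [−low] segments are /œ, ɔ, ə, o, ɯ, ʌ, e, ʊ, ø/.
Of those, [−high] leaves /œ, ɔ, ə, o, ʌ, e, ø/.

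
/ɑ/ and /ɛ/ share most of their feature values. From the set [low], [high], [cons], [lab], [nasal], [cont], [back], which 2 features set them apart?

[low], [back]

The two segments share [−high], [−consonantal], [−labial], [−nasal], [+continuant]. The only features from the list on which they differ: /ɑ/ is [+low] while /ɛ/ is [−low]; /ɑ/ is [+back] while /ɛ/ is [−back].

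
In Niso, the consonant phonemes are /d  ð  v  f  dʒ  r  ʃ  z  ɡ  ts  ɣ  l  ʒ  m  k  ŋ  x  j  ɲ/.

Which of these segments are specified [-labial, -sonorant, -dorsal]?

d, ð, dʒ, ʃ, z, ts, ʒ

Eliminate segments failing any feature: /v, f, m/ are [+labial]; /r, l, ŋ, j, ɲ/ are [+sonorant]; /ɡ, ɣ, k, x/ are [+dorsal]. The remaining /d, ð, dʒ, ʃ, z, ts, ʒ/ satisfy [-labial], [-sonorant], [-dorsal].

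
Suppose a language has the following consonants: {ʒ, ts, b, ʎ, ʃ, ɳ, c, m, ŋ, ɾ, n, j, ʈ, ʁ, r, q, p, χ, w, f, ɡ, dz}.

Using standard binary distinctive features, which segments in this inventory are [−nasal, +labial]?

b, p, w, f

The [−nasal] segments are /ʒ, ts, b, ʎ, ʃ, c, ɾ, j, ʈ, ʁ, r, q, p, χ, w, f, ɡ, dz/.
Then [+labial] leaves /b, p, w, f/.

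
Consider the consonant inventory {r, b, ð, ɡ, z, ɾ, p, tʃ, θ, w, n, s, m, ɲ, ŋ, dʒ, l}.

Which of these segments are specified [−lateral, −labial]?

r, ð, ɡ, z, ɾ, tʃ, θ, n, s, ɲ, ŋ, dʒ

Eliminate segments failing any feature: /b, p, w, m/ are [+labial]; /l/ is [+lateral]. The remaining /r, ð, ɡ, z, ɾ, tʃ, θ, n, s, ɲ, ŋ, dʒ/ satisfy [−lateral], [−labial].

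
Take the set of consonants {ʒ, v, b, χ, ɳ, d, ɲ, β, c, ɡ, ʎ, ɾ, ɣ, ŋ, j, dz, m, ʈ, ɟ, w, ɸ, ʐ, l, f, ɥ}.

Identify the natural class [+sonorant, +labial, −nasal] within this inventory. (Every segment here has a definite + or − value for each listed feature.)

Checking each segment against [+sonorant], [+labial], [−nasal]: /w/ (labial-velar glide), /ɥ/ (labial-palatal glide) satisfy every feature; every other segment in the inventory fails at least one.

w, ɥ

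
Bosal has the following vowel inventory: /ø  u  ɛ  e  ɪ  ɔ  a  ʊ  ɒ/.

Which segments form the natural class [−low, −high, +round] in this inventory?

Checking each segment against [−low], [−high], [+round]: /ø/ (mid front rounded tense vowel), /ɔ/ (mid back rounded lax vowel) satisfy every feature; every other segment in the inventory fails at least one.

ø, ɔ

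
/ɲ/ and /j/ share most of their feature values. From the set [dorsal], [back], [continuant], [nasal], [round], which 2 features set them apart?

[nasal], [continuant]

/ɲ/ is the palatal nasal and /j/ is the palatal glide. Both are [+dorsal], [-back], [-round]. /ɲ/ is [+nasal] while /j/ is [-nasal]; /ɲ/ is [-continuant] while /j/ is [+continuant], so the distinguishing features are [nasal], [continuant].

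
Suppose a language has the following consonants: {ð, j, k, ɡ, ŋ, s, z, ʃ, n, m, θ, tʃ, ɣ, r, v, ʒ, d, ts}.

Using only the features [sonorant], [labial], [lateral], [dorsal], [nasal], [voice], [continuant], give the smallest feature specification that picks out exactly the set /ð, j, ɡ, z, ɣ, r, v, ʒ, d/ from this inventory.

Every target segment is [+voice], [−nasal]; each remaining inventory member fails at least one of these. Each conjunct is needed — [−nasal] alone would also admit /k, s, ʃ, θ, …/; [+voice] alone would also admit /ŋ, n, m/ — and no other single listed feature has exactly this extension, so two is the minimum.

[+voice, −nasal]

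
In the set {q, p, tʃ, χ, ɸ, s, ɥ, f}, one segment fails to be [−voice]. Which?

ɥ

/ɥ/ is the labial-palatal glide, which is [+voice]; the rest — /tʃ, ɸ, χ, s, q, p, f/ — are [−voice].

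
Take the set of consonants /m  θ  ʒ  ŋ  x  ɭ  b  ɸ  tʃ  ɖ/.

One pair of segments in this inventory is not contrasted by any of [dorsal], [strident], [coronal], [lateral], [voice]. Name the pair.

/m/ (bilabial nasal) and /b/ (voiced bilabial stop) are both [-dorsal], [-strident], [-coronal], [-lateral], [+voice], so none of the listed features separates them. (They do differ in [sonorant] and [nasal], which are not among the given features.) Every other pair in the inventory differs on at least one listed feature.

m, b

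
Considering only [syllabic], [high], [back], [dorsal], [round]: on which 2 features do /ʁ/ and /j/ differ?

[high], [back]

/ʁ/ is the voiced uvular fricative and /j/ is the palatal glide. Both are [-syllabic], [+dorsal], [-round]. /ʁ/ is [-high] while /j/ is [+high]; /ʁ/ is [+back] while /j/ is [-back], so the distinguishing features are [high], [back].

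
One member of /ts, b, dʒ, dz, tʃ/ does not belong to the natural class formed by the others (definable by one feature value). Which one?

[delayed release] (equivalently [strident], [labial], [coronal]) groups all but one: /dz, dʒ, tʃ, ts/ share [+delayed release] while /b/ (voiced bilabial stop) alone is [-delayed release]. Removing any other segment would not leave a single-feature class that excludes it.

b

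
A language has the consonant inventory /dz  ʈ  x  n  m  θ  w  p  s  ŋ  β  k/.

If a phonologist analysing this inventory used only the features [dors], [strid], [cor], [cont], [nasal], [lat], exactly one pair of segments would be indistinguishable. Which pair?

w, x

/w/ (labial-velar glide) and /x/ (voiceless velar fricative) are both [+dorsal], [-strident], [-coronal], [+continuant], [-nasal], [-lateral], so none of the listed features separates them. (They do differ in [sonorant], [voice], [labial] and [round], which are not among the given features.) Every other pair in the inventory differs on at least one listed feature.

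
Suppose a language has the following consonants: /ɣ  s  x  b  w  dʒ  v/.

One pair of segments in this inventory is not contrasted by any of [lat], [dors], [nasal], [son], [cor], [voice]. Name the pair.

v, b

On the given features, /v/ and /b/ have an identical profile: [−lateral], [−dorsal], [−nasal], [−sonorant], [−coronal], [+voice]. No other two segments in the inventory coincide on all 6 features. (They do differ in [continuant], which is not among the given features.)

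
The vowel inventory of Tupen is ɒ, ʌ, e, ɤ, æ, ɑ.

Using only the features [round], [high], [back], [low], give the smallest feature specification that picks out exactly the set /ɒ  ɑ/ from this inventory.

Every target segment is [+low], [+back]; each remaining inventory member fails at least one of these. Each conjunct is needed — [+back] alone would also admit /ʌ, ɤ/; [+low] alone would also admit /æ/ — and no other single listed feature has exactly this extension, so two is the minimum.

[+low, +back]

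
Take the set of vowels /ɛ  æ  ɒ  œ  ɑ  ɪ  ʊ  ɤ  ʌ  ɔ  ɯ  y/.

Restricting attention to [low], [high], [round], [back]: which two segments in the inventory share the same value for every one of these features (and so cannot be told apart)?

ʌ, ɤ

On the given features, /ʌ/ and /ɤ/ have an identical profile: [-low], [-high], [-round], [+back]. No other two segments in the inventory coincide on all 4 features. (They do differ in [tense], which is not among the given features.)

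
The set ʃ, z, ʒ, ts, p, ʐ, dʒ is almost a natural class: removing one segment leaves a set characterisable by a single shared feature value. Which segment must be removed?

p

[strident] (equivalently [labial], [coronal]) groups all but one: /ʒ, z, ʐ, dʒ, ʃ, ts/ share [+strident] while /p/ (voiceless bilabial stop) alone is [-strident]. Removing any other segment would not leave a single-feature class that excludes it.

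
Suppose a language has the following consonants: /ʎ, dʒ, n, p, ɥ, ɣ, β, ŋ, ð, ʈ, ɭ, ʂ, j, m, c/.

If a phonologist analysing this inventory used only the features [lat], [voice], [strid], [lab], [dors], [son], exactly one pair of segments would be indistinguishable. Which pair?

/ŋ/ (velar nasal) and /j/ (palatal glide) are both [-lateral], [+voice], [-strident], [-labial], [+dorsal], [+sonorant], so none of the listed features separates them. (They do differ in [nasal], [continuant] and [back], which are not among the given features.) Every other pair in the inventory differs on at least one listed feature.

ŋ, j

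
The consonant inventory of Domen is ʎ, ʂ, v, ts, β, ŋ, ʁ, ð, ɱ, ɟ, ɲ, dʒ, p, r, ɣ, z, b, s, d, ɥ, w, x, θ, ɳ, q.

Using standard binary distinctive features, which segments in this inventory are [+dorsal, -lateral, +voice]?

First, the [+dorsal] segments are /ʎ, ŋ, ʁ, ɟ, ɲ, ɣ, ɥ, w, x, q/.
Then [-lateral] gives /ŋ, ʁ, ɟ, ɲ, ɣ, ɥ, w, x, q/.
Of those, [+voice] leaves /ŋ, ʁ, ɟ, ɲ, ɣ, ɥ, w/.

ŋ, ʁ, ɟ, ɲ, ɣ, ɥ, w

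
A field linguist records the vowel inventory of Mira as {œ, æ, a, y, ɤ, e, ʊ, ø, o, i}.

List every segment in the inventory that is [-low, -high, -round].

ɤ, e

Eliminate segments failing any feature: /œ, ø, o/ are [+round]; /æ, a/ are [+low]; /y, ʊ, i/ are [+high]. The remaining /ɤ, e/ satisfy [-low], [-high], [-round].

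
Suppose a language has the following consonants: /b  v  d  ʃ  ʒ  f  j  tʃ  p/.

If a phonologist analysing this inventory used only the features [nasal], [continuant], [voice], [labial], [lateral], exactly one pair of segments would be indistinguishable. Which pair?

j, ʒ

/j/ (palatal glide) and /ʒ/ (voiced postalveolar fricative) are both [−nasal], [+continuant], [+voice], [−labial], [−lateral], so none of the listed features separates them. (They do differ in [sonorant], [strident] and [dorsal], which are not among the given features.) Every other pair in the inventory differs on at least one listed feature.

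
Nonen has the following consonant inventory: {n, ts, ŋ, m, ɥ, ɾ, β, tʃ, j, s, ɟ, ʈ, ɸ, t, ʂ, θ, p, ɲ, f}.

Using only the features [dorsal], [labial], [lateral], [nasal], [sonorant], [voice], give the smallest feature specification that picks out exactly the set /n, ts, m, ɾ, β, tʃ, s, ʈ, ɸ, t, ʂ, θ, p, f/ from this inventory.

[−dorsal]

The target set is precisely the extension of [−dorsal] in this inventory.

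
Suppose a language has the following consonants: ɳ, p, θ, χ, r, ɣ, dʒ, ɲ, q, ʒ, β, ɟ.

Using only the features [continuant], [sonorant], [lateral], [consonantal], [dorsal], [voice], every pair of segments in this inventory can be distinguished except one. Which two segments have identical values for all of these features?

ʒ, β

/ʒ/ (voiced postalveolar fricative) and /β/ (voiced bilabial fricative) are both [+continuant], [-sonorant], [-lateral], [+consonantal], [-dorsal], [+voice], so none of the listed features separates them. (They do differ in [strident], [labial] and [coronal], which are not among the given features.) Every other pair in the inventory differs on at least one listed feature.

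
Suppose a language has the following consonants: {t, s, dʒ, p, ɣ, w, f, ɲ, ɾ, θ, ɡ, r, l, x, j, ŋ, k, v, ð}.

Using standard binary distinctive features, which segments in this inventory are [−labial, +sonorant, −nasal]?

Checking each segment against [−labial], [+sonorant], [−nasal]: /ɾ/ (alveolar tap), /r/ (alveolar trill), /l/ (alveolar lateral approximant), /j/ (palatal glide) satisfy every feature; every other segment in the inventory fails at least one.

ɾ, r, l, j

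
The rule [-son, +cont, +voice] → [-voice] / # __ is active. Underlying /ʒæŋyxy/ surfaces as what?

The only segment in the rule's environment that also matches [-son, +cont, +voice] is /ʒ/. Applying [-voice] turns the voiced postalveolar fricative into /ʃ/ (voiceless postalveolar fricative), giving [ʃæŋyxy].

[ʃæŋyxy]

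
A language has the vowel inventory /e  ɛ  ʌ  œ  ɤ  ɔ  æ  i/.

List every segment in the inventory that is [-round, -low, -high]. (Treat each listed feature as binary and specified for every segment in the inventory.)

Checking each segment against [-round], [-low], [-high]: /e/ (mid front unrounded tense vowel), /ɛ/ (mid front unrounded lax vowel), /ʌ/ (mid back unrounded lax vowel), /ɤ/ (mid back unrounded tense vowel) satisfy every feature; every other segment in the inventory fails at least one.

e, ɛ, ʌ, ɤ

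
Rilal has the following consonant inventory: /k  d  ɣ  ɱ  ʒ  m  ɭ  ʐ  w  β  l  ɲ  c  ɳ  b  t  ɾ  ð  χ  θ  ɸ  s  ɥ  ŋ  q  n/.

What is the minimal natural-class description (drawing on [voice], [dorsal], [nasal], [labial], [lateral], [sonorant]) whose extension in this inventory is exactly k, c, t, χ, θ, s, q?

Every target segment is [−voice], [−labial]; each remaining inventory member fails at least one of these. Each conjunct is needed — [−labial] alone would also admit /d, ɣ, ʒ, ɭ, …/; [−voice] alone would also admit /ɸ/ — and no other single listed feature has exactly this extension, so two is the minimum.

[−voice, −labial]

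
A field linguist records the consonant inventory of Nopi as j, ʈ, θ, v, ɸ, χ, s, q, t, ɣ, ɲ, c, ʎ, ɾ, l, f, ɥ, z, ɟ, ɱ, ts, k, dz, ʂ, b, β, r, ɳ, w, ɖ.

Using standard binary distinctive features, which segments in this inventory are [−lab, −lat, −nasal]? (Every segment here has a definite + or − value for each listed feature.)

j, ʈ, θ, χ, s, q, t, ɣ, c, ɾ, z, ɟ, ts, k, dz, ʂ, r, ɖ

The [−labial] segments are /j, ʈ, θ, χ, s, q, t, ɣ, ɲ, c, ʎ, ɾ, l, z, ɟ, ts, k, dz, ʂ, r, ɳ, ɖ/.
Intersecting with [−lateral] gives /j, ʈ, θ, χ, s, q, t, ɣ, ɲ, c, ɾ, z, ɟ, ts, k, dz, ʂ, r, ɳ, ɖ/.
Of those, [−nasal] leaves /j, ʈ, θ, χ, s, q, t, ɣ, c, ɾ, z, ɟ, ts, k, dz, ʂ, r, ɖ/.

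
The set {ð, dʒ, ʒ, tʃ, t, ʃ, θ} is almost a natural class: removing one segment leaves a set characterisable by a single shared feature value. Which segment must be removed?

The remaining segments after removing /t/ share [+distributed]; /t/ (voiceless alveolar stop) is [−distributed]. For every other candidate removal, the leftover set fails to share any single feature value that the removed segment lacks.

t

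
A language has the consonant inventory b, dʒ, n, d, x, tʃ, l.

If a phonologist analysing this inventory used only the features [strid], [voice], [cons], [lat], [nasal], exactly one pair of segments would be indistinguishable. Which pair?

b, d

/b/ (voiced bilabial stop) and /d/ (voiced alveolar stop) are both [-strident], [+voice], [+consonantal], [-lateral], [-nasal], so none of the listed features separates them. (They do differ in [labial] and [coronal], which are not among the given features.) Every other pair in the inventory differs on at least one listed feature.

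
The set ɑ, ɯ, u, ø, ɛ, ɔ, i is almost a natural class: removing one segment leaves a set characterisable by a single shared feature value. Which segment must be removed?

[low] groups all but one: /ø, u, ɔ, i, ɛ, ɯ/ share [−low] while /ɑ/ (low back unrounded vowel) alone is [+low]. Removing any other segment would not leave a single-feature class that excludes it.

ɑ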